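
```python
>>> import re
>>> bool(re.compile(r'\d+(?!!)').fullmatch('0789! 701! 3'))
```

False

The negative lookaround is zero-width — it rules out positions where the adjacent text would match, without consuming anything.
For `fullmatch`, every character of the input must be accounted for by the pattern.
Here the string isn't matched end-to-end, so the call returns None, and `bool(None)` is False.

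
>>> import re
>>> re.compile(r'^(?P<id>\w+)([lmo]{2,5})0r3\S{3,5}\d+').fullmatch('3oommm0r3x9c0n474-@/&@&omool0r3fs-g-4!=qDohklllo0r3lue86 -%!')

Pattern: anchored at the start of the string; then one or more of a word character (captured as 'id'); then 2 to 5 of one of [lmo] (captured); then the literal '0r3', then 3 to 5 of a non-whitespace character, then one or more of a digit.
For `fullmatch`, every character of the input must be accounted for by the pattern.
Here there's no way to consume every character, so the call returns None.

None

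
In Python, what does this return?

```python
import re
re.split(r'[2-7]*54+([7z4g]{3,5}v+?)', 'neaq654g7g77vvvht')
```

['neaq', 'g7g77v', 'vvht']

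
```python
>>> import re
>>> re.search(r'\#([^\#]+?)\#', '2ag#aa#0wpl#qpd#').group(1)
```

'aa'

Unlike `match`, `search` isn't anchored — it looks for the pattern anywhere in the string.
The match spans [3:7] → '#aa#'.
Captured: group 1 = 'aa'.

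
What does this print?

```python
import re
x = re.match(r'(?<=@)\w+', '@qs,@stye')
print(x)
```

None

With `match`, the pattern is implicitly anchored at the beginning.
Here position 0 doesn't satisfy it, so the call returns None.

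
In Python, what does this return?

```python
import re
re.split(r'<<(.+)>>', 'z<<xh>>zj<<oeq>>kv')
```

['z', 'xh>>zj<<oeq', 'kv']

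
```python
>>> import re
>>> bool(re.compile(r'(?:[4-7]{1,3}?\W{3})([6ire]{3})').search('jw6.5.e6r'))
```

Pattern: 1 to 3 of a character in [4-7] (lazy), then exactly 3 of a non-word character (non-capturing group); then exactly 3 of one of [6ire] (captured).
`re.search` tries every starting position until one works.
Here no position works, so the call returns None, and `bool(None)` is False.

False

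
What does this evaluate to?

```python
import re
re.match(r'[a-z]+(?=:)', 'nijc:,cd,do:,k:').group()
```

`re.match` only tries the pattern at the start of the string.
The match spans [0:4] → 'nijc'.

'nijc'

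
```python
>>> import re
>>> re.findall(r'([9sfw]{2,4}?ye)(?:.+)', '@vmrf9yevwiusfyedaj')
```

['f9ye']

Pattern: 2 to 4 of one of [9sfw] (lazy), then the literal 'ye' (captured); then one or more of any character (non-capturing group).
Matches: at [4:19] match 'f9yevwiusfyedaj', group 1 = 'f9ye'.
One capturing group, so `findall` returns just the captured substring from the one match — 1 in all.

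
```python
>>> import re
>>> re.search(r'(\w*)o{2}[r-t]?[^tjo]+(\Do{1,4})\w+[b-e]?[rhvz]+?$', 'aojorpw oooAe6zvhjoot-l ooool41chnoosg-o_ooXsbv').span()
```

The pattern matches zero or more of a word character (captured); then exactly 2 of a literal 'o', then optionally a character in [r-t], then one or more of any character except [tjo]; then a non-digit, then 1 to 4 of the literal 'o' (captured); then one or more of a word character, then optionally a character in [b-e], then one or more of one of [rhvz] (lazy); then anchored at the end.
`re.search` scans for the first position where the pattern succeeds.
The match spans [24:47] → 'ooool41chnoosg-o_ooXsbv'.
Captured: group 1 = 'ooool41chn', group 2 = '-o'.

(24, 47)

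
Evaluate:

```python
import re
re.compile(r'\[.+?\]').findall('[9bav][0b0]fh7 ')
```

['[9bav]', '[0b0]']

Walking the string: at [0:6] → '[9bav]'; at [6:11] → '[0b0]'.
With no groups in the pattern, `findall` gives back each whole match — 2 here.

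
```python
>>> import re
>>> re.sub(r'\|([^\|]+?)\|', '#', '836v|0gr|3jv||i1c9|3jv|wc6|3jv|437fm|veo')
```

Matches: at [4:9] → '|0gr|'; at [13:19] → '|i1c9|'; at [22:27] → '|wc6|'; at [30:37] → '|437fm|'.
Each match is replaced by '#'.

'836v#3jv|#3jv#3jv#veo'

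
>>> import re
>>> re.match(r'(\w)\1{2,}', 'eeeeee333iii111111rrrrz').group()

'eeeeee'

`re.match` won't scan ahead — the pattern has to work from the very first character.
The match spans [0:6] → 'eeeeee'.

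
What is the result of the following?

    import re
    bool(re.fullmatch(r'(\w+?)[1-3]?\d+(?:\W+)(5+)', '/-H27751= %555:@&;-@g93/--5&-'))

False

For `fullmatch`, every character of the input must be accounted for by the pattern.
Here the pattern can't cover the whole string, so the call returns None, and `bool(None)` is False.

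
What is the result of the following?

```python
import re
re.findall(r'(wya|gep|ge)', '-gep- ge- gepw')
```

`|` is ordered: at each position the engine commits to the first alternative that works.
Scanning left to right: at [1:4] match 'gep', group 1 = 'gep'; at [6:8] match 'ge', group 1 = 'ge'; at [10:13] match 'gep', group 1 = 'gep'.
`findall` collects group 1 from each match (3 total).

['gep', 'ge', 'gep']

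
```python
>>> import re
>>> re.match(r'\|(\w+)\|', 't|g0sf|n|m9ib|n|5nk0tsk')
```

None

`match` is anchored at position 0; if the pattern doesn't fit there, it returns None.
Here the string doesn't start with a match, so the call returns None.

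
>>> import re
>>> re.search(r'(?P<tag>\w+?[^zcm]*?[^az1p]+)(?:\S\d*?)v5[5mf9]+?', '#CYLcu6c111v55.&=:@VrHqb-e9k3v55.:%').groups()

('CYLcu6c',)

Pattern: one or more of a word character (lazy), then zero or more of any character except [zcm] (lazy), then one or more of any character except [az1p] (captured as 'tag'); then a non-whitespace character, then zero or more of a digit (lazy) (non-capturing group); then the literal 'v5', then one or more of one of [5mf9] (lazy).
`re.search` tries every starting position until one works.
The match spans [1:14] → 'CYLcu6c111v55'.
Captured: group 1 = 'CYLcu6c'.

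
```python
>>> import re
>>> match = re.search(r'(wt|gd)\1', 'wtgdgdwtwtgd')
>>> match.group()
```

'gdgd'

`\1` has to match the exact text group 1 already captured.
The match spans [2:6] → 'gdgd'.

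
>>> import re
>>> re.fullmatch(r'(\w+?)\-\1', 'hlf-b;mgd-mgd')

`re.fullmatch` requires the pattern to consume the entire string.
Here there's no way to consume every character, so the call returns None.

None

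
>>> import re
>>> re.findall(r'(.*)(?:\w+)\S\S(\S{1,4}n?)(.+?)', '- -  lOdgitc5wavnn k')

[('- -  lOdgitc5w', 'n', ' ')]

Pattern: zero or more of any character (captured); then one or more of a word character (non-capturing group); then a non-whitespace character, then a non-whitespace character; then 1 to 4 of a non-whitespace character, then optionally the literal 'n' (captured); then one or more of any character (lazy) (captured).
With 3 capturing groups, `findall` returns a 3-tuple per match.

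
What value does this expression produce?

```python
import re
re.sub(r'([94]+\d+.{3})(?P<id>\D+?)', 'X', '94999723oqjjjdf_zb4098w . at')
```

'Xjdf_zbXat'

The pattern matches one or more of one of [94], then one or more of a digit, then exactly 3 of any character (captured); then one or more of a non-digit (lazy) (captured as 'id').
The `?` after the quantifier makes it lazy — it takes as little as possible before letting the rest of the pattern try.
Matches: at [0:12] → '94999723oqjj'; at [18:26] → '4098w . '.
Each match is replaced by 'X'.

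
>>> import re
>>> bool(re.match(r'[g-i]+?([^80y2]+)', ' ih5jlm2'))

False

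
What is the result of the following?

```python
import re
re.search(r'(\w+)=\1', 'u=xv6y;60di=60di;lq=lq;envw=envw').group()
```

'60di=60di'

A backreference is literal: `\1` must see the identical characters the first group matched.
`search` walks the string left to right and returns the first match it finds.
The match spans [7:16] → '60di=60di'.
Captured: group 1 = '60di'.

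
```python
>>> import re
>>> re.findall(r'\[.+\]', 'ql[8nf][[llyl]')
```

Walking the string: at [2:14] → '[8nf][[llyl]'.
With no groups in the pattern, `findall` gives back each whole match — 1 here.

['[8nf][[llyl]']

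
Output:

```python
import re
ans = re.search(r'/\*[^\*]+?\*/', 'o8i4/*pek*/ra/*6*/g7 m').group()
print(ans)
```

`re.search` tries every starting position until one works.
The match spans [4:11] → '/*pek*/'.

/*pek*/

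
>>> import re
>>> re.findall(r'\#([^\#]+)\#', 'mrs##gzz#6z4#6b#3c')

['gzz', '6b']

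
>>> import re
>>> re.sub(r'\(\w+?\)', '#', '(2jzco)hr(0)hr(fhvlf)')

'#hr#hr#'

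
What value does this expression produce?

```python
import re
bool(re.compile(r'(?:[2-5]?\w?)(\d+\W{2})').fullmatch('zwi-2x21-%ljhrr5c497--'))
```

False

The pattern matches optionally a character in [2-5], then optionally a word character (non-capturing group); then one or more of a digit, then exactly 2 of a non-word character (captured).
`re.fullmatch` requires the pattern to consume the entire string.
Here there's no way to consume every character, so the call returns None, and `bool(None)` is False.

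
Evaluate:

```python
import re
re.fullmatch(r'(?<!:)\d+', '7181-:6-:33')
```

None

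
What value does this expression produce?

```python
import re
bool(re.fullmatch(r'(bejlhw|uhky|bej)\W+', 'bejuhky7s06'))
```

`fullmatch` succeeds only if the pattern covers the string from start to end.
Here there's no way to consume every character, so the call returns None, and `bool(None)` is False.

False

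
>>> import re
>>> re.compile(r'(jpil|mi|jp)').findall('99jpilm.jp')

['jpil', 'jp']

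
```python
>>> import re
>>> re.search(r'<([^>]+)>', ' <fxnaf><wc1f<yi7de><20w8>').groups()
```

('fxnaf',)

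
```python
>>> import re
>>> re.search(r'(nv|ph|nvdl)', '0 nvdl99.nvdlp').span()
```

(2, 4)

Alternation isn't longest-match — the leftmost alternative that fits at this position is chosen.
`search` walks the string left to right and returns the first match it finds.
The match spans [2:4] → 'nv'.
Captured: group 1 = 'nv'.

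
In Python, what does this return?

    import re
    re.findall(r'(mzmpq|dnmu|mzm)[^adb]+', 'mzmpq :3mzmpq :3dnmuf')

['mzmpq', 'dnmu']

Branches in `(...|...)` are attempted left-to-right; the first branch that allows the whole pattern to succeed is taken.
`findall` collects group 1 from each match (2 total).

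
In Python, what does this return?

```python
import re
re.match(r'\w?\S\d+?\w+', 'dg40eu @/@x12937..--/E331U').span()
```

(0, 6)

With `match`, the pattern is implicitly anchored at the beginning.
The match spans [0:6] → 'dg40eu'.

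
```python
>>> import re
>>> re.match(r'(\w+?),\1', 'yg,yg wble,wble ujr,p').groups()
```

('yg',)

`\1` is not a pattern — it's the concrete string captured by group 1, re-applied verbatim.
`match` is anchored at position 0; if the pattern doesn't fit there, it returns None.
The match spans [0:5] → 'yg,yg'.
Captured: group 1 = 'yg'.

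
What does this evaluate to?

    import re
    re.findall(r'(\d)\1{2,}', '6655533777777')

['5', '7']

`\1` is not a pattern — it's the concrete string captured by group 1, re-applied verbatim.
Walking the string: at [2:5] match '555', group 1 = '5'; at [7:13] match '777777', group 1 = '7'.
One capturing group, so `findall` returns just the captured substring from each match — 2 in all.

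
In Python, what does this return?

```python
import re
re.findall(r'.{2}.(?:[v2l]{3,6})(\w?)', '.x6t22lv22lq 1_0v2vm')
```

['l', 'm']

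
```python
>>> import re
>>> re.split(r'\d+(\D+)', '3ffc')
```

The pattern matches one or more of a digit; then one or more of a non-digit (captured).
`re.split` interleaves the captured-group text with the surrounding fragments.

['', 'ffc', '']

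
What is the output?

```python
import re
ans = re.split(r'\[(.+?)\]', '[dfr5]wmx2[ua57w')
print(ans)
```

['', 'dfr5', 'wmx2[ua57w']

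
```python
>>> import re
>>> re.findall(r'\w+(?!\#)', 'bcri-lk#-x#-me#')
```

['bcri', 'l', 'm']

A negative assertion filters positions out without eating any characters.
Since nothing is captured, `findall` lists the 3 matched substrings directly.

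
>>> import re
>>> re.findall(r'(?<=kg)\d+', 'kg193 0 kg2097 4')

['193', '2097']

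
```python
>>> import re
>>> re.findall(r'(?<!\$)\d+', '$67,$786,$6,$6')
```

The negative lookaround is zero-width — it rules out positions where the adjacent text would match, without consuming anything.
No capturing groups, so `findall` returns the 2 full match strings.

['7', '86']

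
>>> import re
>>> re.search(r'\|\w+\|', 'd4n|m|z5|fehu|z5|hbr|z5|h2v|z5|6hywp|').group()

'|m|'

`re.search` scans for the first position where the pattern succeeds.
The match spans [3:6] → '|m|'.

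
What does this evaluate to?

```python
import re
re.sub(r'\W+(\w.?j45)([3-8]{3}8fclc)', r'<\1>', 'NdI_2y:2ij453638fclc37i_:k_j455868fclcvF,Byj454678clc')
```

'NdI_2y<2ij45>37i_<k_j45>vF,Byj454678clc'

`\1` in the replacement pulls in group 1's text for each match.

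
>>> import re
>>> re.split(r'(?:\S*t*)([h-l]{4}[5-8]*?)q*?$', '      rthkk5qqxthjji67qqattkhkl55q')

The pattern matches zero or more of a non-whitespace character, then zero or more of the literal 't' (non-capturing group); then exactly 4 of a character in [h-l], then zero or more of a character in [5-8] (lazy) (captured); then zero or more of a literal 'q' (lazy); then anchored at the end.
Matches to split on: at [6:34] → 'rthkk5qqxthjji67qqattkhkl55q'.
With a capturing group present, the delimiter's captured portion is kept in the result list.

['      ', 'khkl55', '']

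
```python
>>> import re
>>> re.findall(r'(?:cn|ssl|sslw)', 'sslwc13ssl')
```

`|` is ordered: at each position the engine commits to the first alternative that works.
Matches: at [0:3] → 'ssl'; at [7:10] → 'ssl'.
Since nothing is captured, `findall` lists the 2 matched substrings directly.

['ssl', 'ssl']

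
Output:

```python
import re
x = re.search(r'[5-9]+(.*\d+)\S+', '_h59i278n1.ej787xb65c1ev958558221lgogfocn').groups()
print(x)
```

The pattern matches one or more of a character in [5-9]; then zero or more of any character, then one or more of a digit (captured); then one or more of a non-whitespace character.
`search` walks the string left to right and returns the first match it finds.
The match spans [2:41] → '59i278n1.ej787xb65c1ev958558221lgogfocn'.
Captured: group 1 = 'i278n1.ej787xb65c1ev958558221'.

('i278n1.ej787xb65c1ev958558221',)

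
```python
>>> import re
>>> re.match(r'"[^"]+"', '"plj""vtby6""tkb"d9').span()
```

With `match`, the pattern is implicitly anchored at the beginning.
The match spans [0:5] → '"plj"'.

(0, 5)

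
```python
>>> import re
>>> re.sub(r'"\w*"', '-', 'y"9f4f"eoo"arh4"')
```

Matches: at [1:7] → '"9f4f"'; at [10:16] → '"arh4"'.
`sub` substitutes '-' at each match site.

'y-eoo-'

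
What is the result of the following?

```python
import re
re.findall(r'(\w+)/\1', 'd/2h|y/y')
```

After group 1 captures some text, `\1` only succeeds where that same text appears again.
`findall` collects group 1 from the one match (1 total).

['y']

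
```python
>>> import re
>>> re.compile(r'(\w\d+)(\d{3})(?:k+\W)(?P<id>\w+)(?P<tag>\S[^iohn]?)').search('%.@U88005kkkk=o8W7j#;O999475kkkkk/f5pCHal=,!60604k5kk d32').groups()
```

('U88', '005', 'o8W7j', '#;')

The match spans [3:21] → 'U88005kkkk=o8W7j#;'.
Captured: group 1 = 'U88', group 2 = '005', group 3 = 'o8W7j', group 4 = '#;'.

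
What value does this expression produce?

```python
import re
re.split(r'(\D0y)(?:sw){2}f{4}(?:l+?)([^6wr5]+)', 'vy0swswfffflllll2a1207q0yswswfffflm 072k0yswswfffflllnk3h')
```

This matches a non-digit, then the literal '0y' (captured); then the literal 'sw' repeated 2 times, then exactly 4 of a literal 'f'; then one or more of a literal 'l' (lazy) (non-capturing group); then one or more of any character except [6wr5] (captured).
`re.split` interleaves the captured-group text with the surrounding fragments.

['vy0swswfffflllll2a1207', 'q0y', 'm 072k0ys', 'wswfffflllnk3h']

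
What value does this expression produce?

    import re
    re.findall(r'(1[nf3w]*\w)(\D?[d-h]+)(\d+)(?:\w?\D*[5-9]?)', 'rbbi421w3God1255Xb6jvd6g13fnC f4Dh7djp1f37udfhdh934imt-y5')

This matches the literal '1', then zero or more of one of [nf3w], then a word character (captured); then optionally a non-digit, then one or more of a character in [d-h] (captured); then one or more of a digit (captured); then optionally a word character, then zero or more of a non-digit, then optionally a character in [5-9] (non-capturing group).
Walking the string: at [6:19] match '1w3God1255Xb6', groups = ('1w3G', 'od', '1255'); at [24:35] match '13fnC f4Dh7', groups = ('13fnC', ' f', '4'); at [38:57] match '1f37udfhdh934imt-y5', groups = ('1f37', 'udfhdh', '934').
Multiple groups make `findall` return tuples — one 3-tuple for each match.

[('1w3G', 'od', '1255'), ('13fnC', ' f', '4'), ('1f37', 'udfhdh', '934')]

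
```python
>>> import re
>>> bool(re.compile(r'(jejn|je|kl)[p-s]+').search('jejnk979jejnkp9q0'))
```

False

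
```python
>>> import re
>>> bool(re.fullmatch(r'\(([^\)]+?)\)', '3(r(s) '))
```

`re.fullmatch` requires the pattern to consume the entire string.
Here there's no way to consume every character, so the call returns None, and `bool(None)` is False.

False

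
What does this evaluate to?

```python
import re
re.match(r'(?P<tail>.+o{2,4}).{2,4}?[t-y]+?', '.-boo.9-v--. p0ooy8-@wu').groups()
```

This matches one or more of any character, then 2 to 4 of a literal 'o' (captured as 'tail'); then 2 to 4 of any character (lazy); then one or more of a character in [t-y] (lazy).
With the lazy modifier that quantifier settles for the fewest repetitions that let the rest of the pattern succeed (the atoms after it are unaffected and can still be greedy).
`re.match` only tries the pattern at the start of the string.
The match spans [0:22] → '.-boo.9-v--. p0ooy8-@w'.
Captured: group 1 = '.-boo.9-v--. p0oo'.

('.-boo.9-v--. p0oo',)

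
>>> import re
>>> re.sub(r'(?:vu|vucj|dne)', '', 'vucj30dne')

Branches in `(...|...)` are attempted left-to-right; the first branch that allows the whole pattern to succeed is taken.
Every occurrence is swapped for ''.

'cj30'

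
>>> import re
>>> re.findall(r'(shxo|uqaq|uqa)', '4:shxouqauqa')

['shxo', 'uqa', 'uqa']

Because there's exactly one group, `findall` drops the full match and keeps group 1 from each hit.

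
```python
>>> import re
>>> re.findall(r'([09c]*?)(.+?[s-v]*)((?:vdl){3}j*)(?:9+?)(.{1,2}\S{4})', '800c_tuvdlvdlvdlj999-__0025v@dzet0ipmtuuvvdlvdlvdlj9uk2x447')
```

This matches zero or more of one of [09c] (lazy) (captured); then one or more of any character (lazy), then zero or more of a character in [s-v] (captured); then the literal 'vdl' repeated 3 times, then zero or more of the literal 'j' (captured); then one or more of a literal '9' (lazy) (non-capturing group); then 1 to 2 of any character, then exactly 4 of a non-whitespace character (captured).
`findall` packs the 4 group values into a tuple for every match.

[('', '800c_tu', 'vdlvdlvdlj', '99-__0'), ('', '025v@dzet0ipmtuuv', 'vdlvdlvdlj', 'uk2x44')]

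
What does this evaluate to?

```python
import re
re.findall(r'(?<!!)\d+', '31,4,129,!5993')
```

A negative assertion filters positions out without eating any characters.
Walking the string: at [0:2] → '31'; at [3:4] → '4'; at [5:8] → '129'; at [11:14] → '993'.
With no groups in the pattern, `findall` gives back each whole match — 4 here.

['31', '4', '129', '993']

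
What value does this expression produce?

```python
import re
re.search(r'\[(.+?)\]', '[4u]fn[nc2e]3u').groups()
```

The match spans [0:4] → '[4u]'.
Captured: group 1 = '4u'.

('4u',)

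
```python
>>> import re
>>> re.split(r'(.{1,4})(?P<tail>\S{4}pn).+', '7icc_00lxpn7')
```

Pattern: 1 to 4 of any character (captured); then exactly 4 of a non-whitespace character, then the literal 'pn' (captured as 'tail'); then one or more of any character.
Matches to split on: at [1:12] → 'icc_00lxpn7'.
`re.split` interleaves the captured-group text with the surrounding fragments.

['7', 'icc_', '00lxpn', '']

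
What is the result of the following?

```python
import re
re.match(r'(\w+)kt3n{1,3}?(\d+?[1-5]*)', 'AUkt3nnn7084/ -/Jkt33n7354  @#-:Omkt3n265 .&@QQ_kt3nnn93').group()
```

`re.match` won't scan ahead — the pattern has to work from the very first character.
The match spans [0:9] → 'AUkt3nnn7'.

'AUkt3nnn7'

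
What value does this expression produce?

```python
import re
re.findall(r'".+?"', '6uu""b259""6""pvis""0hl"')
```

['""b259"', '"6"', '"pvis"', '"0hl"']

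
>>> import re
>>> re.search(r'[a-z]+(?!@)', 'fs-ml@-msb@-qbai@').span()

(0, 2)

Because the assertion is negative and zero-width, positions next to the forbidden text are skipped.
Unlike `match`, `search` isn't anchored — it looks for the pattern anywhere in the string.
The match spans [0:2] → 'fs'.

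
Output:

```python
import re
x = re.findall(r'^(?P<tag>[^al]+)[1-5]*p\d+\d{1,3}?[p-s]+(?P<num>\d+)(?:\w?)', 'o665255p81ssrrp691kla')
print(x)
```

The pattern matches anchored at the start of the string; then one or more of any character except [al] (captured as 'tag'); then zero or more of a character in [1-5], then a literal 'p', then one or more of a digit; then 1 to 3 of a digit (lazy), then one or more of a character in [p-s]; then one or more of a digit (captured as 'num'); then optionally a word character (non-capturing group).
`findall` packs the 2 group values into a tuple for every match.

[('o665255', '691')]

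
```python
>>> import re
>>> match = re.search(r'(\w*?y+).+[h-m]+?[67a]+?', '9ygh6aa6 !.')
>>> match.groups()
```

('9y',)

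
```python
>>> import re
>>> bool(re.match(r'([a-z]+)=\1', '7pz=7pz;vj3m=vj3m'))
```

`match` is anchored at position 0; if the pattern doesn't fit there, it returns None.
Here the pattern fails at index 0, so the call returns None, and `bool(None)` is False.

False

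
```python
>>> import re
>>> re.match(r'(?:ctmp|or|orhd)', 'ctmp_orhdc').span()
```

(0, 4)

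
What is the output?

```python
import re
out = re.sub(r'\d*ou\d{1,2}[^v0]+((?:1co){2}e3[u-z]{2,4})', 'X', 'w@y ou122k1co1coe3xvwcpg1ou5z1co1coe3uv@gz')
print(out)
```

w@y XcpgX@gz

Pattern: zero or more of a digit, then the literal 'ou', then 1 to 2 of a digit; then one or more of any character except [v0]; then the literal '1co' repeated 2 times, then the literal 'e3', then 2 to 4 of a character in [u-z] (captured).
`sub` substitutes 'X' at each match site.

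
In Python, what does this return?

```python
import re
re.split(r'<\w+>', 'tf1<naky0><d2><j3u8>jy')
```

['tf1', '', '', 'jy']

Matches to split on: at [3:10] → '<naky0>'; at [10:14] → '<d2>'; at [14:20] → '<j3u8>'.
`split` removes every match and returns the 4 fragments in between.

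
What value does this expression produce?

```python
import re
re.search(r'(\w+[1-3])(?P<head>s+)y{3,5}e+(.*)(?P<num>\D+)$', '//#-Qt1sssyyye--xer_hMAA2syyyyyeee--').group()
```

'Qt1sssyyye--xer_hMAA2syyyyyeee--'

This matches one or more of a word character, then a character in [1-3] (captured); then one or more of a literal 's' (captured as 'head'); then 3 to 5 of a literal 'y', then one or more of the literal 'e'; then zero or more of any character (captured); then one or more of a non-digit (captured as 'num'); then anchored at the end.
`re.search` tries every starting position until one works.
The match spans [4:36] → 'Qt1sssyyye--xer_hMAA2syyyyyeee--'.
Captured: group 1 = 'Qt1', group 2 = 'sss', group 3 = '--xer_hMAA2syyyyyeee-', group 4 = '-'.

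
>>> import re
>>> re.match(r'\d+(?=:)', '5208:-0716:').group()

The `(?=…)`/`(?<=…)` assertion just peeks at neighbouring text; it doesn't advance the match position.
`match` is anchored at position 0; if the pattern doesn't fit there, it returns None.
The match spans [0:4] → '5208'.

'5208'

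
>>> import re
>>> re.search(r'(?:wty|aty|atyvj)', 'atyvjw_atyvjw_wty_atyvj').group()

Alternation isn't longest-match — the leftmost alternative that fits at this position is chosen.
`re.search` tries every starting position until one works.
The match spans [0:3] → 'aty'.

'aty'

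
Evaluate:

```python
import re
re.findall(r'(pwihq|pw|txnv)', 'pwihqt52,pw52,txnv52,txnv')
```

The regex engine tests alternatives in the order written; an earlier branch that matches wins even if a later one would match more.
Walking the string: at [0:5] match 'pwihq', group 1 = 'pwihq'; at [9:11] match 'pw', group 1 = 'pw'; at [14:18] match 'txnv', group 1 = 'txnv'; at [21:25] match 'txnv', group 1 = 'txnv'.
One capturing group, so `findall` returns just the captured substring from each match — 4 in all.

['pwihq', 'pw', 'txnv', 'txnv']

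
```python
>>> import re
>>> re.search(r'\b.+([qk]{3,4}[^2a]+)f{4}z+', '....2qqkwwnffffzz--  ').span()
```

(4, 17)

The pattern matches a word boundary (`\b`, zero-width); then one or more of any character; then 3 to 4 of one of [qk], then one or more of any character except [2a] (captured); then exactly 4 of the literal 'f', then one or more of the literal 'z'.
The match spans [4:17] → '2qqkwwnffffzz'.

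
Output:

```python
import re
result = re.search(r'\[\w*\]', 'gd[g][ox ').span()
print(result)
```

(2, 5)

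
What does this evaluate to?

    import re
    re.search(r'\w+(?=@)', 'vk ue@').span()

The positive lookaround only admits positions where the adjacent text matches; those characters stay outside the span.
Unlike `match`, `search` isn't anchored — it looks for the pattern anywhere in the string.
The match spans [3:5] → 'ue'.

(3, 5)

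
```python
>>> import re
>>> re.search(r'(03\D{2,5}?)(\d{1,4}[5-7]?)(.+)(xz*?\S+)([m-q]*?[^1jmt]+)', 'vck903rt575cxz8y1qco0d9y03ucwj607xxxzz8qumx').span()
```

The pattern matches the literal '03', then 2 to 5 of a non-digit (lazy) (captured); then 1 to 4 of a digit, then optionally a character in [5-7] (captured); then one or more of any character (captured); then the literal 'x', then zero or more of a literal 'z' (lazy), then one or more of a non-whitespace character (captured); then zero or more of a character in [m-q] (lazy), then one or more of any character except [1jmt] (captured).
`re.search` tries every starting position until one works.
The match spans [4:43] → '03rt575cxz8y1qco0d9y03ucwj607xxxzz8qumx'.
Captured: group 1 = '03rt', group 2 = '575', group 3 = 'cxz8y1qco0d9y03ucwj607xx', group 4 = 'xzz8qum', group 5 = 'x'.

(4, 43)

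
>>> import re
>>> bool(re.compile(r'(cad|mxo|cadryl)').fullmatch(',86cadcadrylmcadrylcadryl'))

False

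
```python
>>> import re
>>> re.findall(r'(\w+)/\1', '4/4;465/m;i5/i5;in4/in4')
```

['4', 'i5', 'in4']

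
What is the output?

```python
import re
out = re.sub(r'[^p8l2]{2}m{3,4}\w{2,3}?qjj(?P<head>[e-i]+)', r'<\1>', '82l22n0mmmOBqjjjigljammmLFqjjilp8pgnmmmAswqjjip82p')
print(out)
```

Pattern: exactly 2 of any character except [p8l2]; then 3 to 4 of a literal 'm', then 2 to 3 of a word character (lazy), then the literal 'qjj'; then one or more of a character in [e-i] (captured as 'head').
Matches: at [19:30] → 'jammmLFqjji'; at [34:46] → 'gnmmmAswqjji'.
Each match is replaced using the text its own group 1 captured.

82l22n0mmmOBqjjjigl<i>lp8p<i>p82p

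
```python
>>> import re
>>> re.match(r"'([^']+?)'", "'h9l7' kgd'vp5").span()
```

(0, 6)

`match` is anchored at position 0; if the pattern doesn't fit there, it returns None.
The match spans [0:6] → "'h9l7'".
Captured: group 1 = 'h9l7'.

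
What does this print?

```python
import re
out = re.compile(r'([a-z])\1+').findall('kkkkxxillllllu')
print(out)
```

After group 1 captures some text, `\1` only succeeds where that same text appears again.
`findall` collects group 1 from each match (3 total).

['k', 'x', 'l']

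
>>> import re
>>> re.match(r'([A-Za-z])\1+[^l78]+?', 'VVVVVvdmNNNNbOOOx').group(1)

'V'

`\1` has to match the exact text group 1 already captured.
With `match`, the pattern is implicitly anchored at the beginning.
The match spans [0:6] → 'VVVVVv'.
Captured: group 1 = 'V'.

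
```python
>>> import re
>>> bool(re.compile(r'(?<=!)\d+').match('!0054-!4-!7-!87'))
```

The lookaround is zero-width — it requires the adjacent text to match without consuming it, so the asserted text isn't part of the match.
`match` is anchored at position 0; if the pattern doesn't fit there, it returns None.
Here position 0 doesn't satisfy it, so the call returns None, and `bool(None)` is False.

False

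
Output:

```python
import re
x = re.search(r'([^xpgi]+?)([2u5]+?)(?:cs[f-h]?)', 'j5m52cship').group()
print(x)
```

j5m52csh

The pattern matches one or more of any character except [xpgi] (lazy) (captured); then one or more of one of [2u5] (lazy) (captured); then the literal 'cs', then optionally a character in [f-h] (non-capturing group).
`re.search` scans for the first position where the pattern succeeds.
The match spans [0:8] → 'j5m52csh'.
Captured: group 1 = 'j5m', group 2 = '52'.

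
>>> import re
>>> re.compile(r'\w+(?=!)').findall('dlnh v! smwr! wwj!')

Because the assertion is zero-width, the text it checks is not consumed and won't appear in the result.
Matches: at [5:6] → 'v'; at [8:12] → 'smwr'; at [14:17] → 'wwj'.
No capturing groups, so `findall` returns the 3 full match strings.

['v', 'smwr', 'wwj']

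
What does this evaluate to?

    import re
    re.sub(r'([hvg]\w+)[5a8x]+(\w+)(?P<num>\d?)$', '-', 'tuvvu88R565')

Pattern: one of [hvg], then one or more of a word character (captured); then one or more of one of [5a8x]; then one or more of a word character (captured); then optionally a digit (captured as 'num'); then anchored at the end.
Matches: at [2:11] → 'vvu88R565'.
`sub` substitutes '-' at each match site.

'tu-'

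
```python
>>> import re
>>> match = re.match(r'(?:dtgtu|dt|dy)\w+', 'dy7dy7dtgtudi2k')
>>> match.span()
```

(0, 15)

`re.match` won't scan ahead — the pattern has to work from the very first character.
The match spans [0:15] → 'dy7dy7dtgtudi2k'.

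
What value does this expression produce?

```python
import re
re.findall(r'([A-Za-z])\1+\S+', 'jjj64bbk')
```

['j']

A backreference is literal: `\1` must see the identical characters the first group matched.
Walking the string: at [0:8] match 'jjj64bbk', group 1 = 'j'.
Because there's exactly one group, `findall` drops the full match and keeps group 1 from the one hit.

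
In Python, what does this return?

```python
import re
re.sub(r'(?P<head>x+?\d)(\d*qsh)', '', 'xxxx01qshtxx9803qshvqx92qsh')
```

Pattern: one or more of a literal 'x' (lazy), then a digit (captured as 'head'); then zero or more of a digit, then the literal 'qsh' (captured).
Matches: at [0:9] → 'xxxx01qsh'; at [10:19] → 'xx9803qsh'; at [21:27] → 'x92qsh'.
Every occurrence is swapped for ''.

'tvq'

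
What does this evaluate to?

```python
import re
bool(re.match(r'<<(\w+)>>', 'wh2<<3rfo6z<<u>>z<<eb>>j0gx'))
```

`re.match` won't scan ahead — the pattern has to work from the very first character.
Here the pattern fails at index 0, so the call returns None, and `bool(None)` is False.

False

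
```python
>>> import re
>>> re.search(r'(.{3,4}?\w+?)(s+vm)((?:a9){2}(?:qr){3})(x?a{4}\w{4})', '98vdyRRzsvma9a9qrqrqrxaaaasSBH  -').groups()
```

('98vdyRRz', 'svm', 'a9a9qrqrqr', 'xaaaasSBH')

The pattern matches 3 to 4 of any character (lazy), then one or more of a word character (lazy) (captured); then one or more of a literal 's', then the literal 'vm' (captured); then the literal 'a9' repeated 2 times, then the literal 'qr' repeated 3 times (captured); then optionally a literal 'x', then exactly 4 of a literal 'a', then exactly 4 of a word character (captured).
`re.search` tries every starting position until one works.
The match spans [0:30] → '98vdyRRzsvma9a9qrqrqrxaaaasSBH'.
Captured: group 1 = '98vdyRRz', group 2 = 'svm', group 3 = 'a9a9qrqrqr', group 4 = 'xaaaasSBH'.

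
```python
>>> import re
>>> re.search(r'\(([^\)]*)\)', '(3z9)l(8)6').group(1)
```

'3z9'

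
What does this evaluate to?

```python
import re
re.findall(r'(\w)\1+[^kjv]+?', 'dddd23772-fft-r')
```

['d', '7', 'f']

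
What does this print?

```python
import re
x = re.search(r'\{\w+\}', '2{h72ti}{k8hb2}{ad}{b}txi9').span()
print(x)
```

`re.search` tries every starting position until one works.
The match spans [1:8] → '{h72ti}'.

(1, 8)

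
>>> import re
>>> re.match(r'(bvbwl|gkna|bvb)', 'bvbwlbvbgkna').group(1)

Alternation isn't longest-match — the leftmost alternative that fits at this position is chosen.
`re.match` won't scan ahead — the pattern has to work from the very first character.
The match spans [0:5] → 'bvbwl'.
Captured: group 1 = 'bvbwl'.

'bvbwl'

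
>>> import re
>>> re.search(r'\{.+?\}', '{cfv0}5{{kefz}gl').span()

(0, 6)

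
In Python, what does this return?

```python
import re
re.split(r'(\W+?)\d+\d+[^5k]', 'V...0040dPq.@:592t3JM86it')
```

['V', '...', 'Pq', '.@:', '3JM86it']

Pattern: one or more of a non-word character (lazy) (captured); then one or more of a digit, then one or more of a digit, then any character except [5k].
Matches to split on: at [1:9] → '...0040d'; at [11:18] → '.@:592t'.
Because the pattern has a capturing group, `split` also inserts each captured text between the pieces.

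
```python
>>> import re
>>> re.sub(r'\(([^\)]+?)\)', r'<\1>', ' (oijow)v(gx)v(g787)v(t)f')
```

`\1` in the replacement pulls in group 1's text for each match.

' <oijow>v<gx>v<g787>v<t>f'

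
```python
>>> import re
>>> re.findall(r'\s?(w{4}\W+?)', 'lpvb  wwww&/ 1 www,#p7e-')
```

['wwww&']

`findall` collects group 1 from the one match (1 total).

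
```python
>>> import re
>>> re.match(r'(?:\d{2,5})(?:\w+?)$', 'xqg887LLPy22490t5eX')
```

None

The pattern matches 2 to 5 of a digit (non-capturing group); then one or more of a word character (lazy) (non-capturing group); then anchored at the end.
`match` is anchored at position 0; if the pattern doesn't fit there, it returns None.
Here the string doesn't start with a match, so the call returns None.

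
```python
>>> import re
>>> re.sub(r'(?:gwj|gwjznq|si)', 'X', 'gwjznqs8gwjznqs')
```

Alternation isn't longest-match — the leftmost alternative that fits at this position is chosen.
`sub` substitutes 'X' at each match site.

'Xznqs8Xznqs'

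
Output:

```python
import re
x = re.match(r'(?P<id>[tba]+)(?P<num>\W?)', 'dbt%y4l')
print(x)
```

Pattern: one or more of one of [tba] (captured as 'id'); then optionally a non-word character (captured as 'num').
`match` is anchored at position 0; if the pattern doesn't fit there, it returns None.
Here the string doesn't start with a match, so the call returns None.

None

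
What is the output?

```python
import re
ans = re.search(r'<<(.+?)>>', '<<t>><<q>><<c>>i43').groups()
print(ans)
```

Lazy quantifiers expand one character at a time until the remainder of the pattern can match.
Unlike `match`, `search` isn't anchored — it looks for the pattern anywhere in the string.
The match spans [0:5] → '<<t>>'.
Captured: group 1 = 't'.

('t',)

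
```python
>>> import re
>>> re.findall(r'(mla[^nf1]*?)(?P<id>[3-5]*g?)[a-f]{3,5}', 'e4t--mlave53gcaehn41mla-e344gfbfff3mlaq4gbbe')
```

[('mlave', '53g'), ('mla-e', '344g'), ('mlaq', '4g')]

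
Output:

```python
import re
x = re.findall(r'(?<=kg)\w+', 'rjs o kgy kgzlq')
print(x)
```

['y', 'zlq']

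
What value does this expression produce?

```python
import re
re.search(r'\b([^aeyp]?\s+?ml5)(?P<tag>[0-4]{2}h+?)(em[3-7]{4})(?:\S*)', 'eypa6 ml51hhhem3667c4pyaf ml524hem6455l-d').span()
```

(25, 41)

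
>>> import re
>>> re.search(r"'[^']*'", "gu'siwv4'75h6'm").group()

`re.search` tries every starting position until one works.
The match spans [2:9] → "'siwv4'".

"'siwv4'"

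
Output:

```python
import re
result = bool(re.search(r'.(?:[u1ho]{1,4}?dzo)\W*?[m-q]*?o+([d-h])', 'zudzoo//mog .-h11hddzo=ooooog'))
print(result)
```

False

This matches any character; then 1 to 4 of one of [u1ho] (lazy), then the literal 'dzo' (non-capturing group); then zero or more of a non-word character (lazy), then zero or more of a character in [m-q] (lazy), then one or more of a literal 'o'; then a character in [d-h] (captured).
Unlike `match`, `search` isn't anchored — it looks for the pattern anywhere in the string.
Here no position works, so the call returns None, and `bool(None)` is False.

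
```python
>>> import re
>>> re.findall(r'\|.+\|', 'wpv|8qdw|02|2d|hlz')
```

['|8qdw|02|2d|']

Since nothing is captured, `findall` lists the 1 matched substring directly.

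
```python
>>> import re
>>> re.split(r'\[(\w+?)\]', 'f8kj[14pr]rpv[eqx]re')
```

Matches to split on: at [4:10] → '[14pr]'; at [13:18] → '[eqx]'.
The group in the pattern means `split` returns the separators' captures alongside the pieces.

['f8kj', '14pr', 'rpv', 'eqx', 're']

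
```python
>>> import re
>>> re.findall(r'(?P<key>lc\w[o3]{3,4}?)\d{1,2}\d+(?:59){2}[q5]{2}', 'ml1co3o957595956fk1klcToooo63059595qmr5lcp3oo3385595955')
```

['lcToooo', 'lcp3oo']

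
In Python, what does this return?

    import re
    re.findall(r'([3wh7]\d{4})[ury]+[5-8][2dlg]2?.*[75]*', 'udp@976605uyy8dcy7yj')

['76605']

This matches one of [3wh7], then exactly 4 of a digit (captured); then one or more of one of [ury], then a character in [5-8], then one of [2dlg]; then optionally the literal '2', then zero or more of any character, then zero or more of one of [75].
Scanning left to right: at [5:20] match '76605uyy8dcy7yj', group 1 = '76605'.
With a single group, `findall` returns only what that group captured — 1 item.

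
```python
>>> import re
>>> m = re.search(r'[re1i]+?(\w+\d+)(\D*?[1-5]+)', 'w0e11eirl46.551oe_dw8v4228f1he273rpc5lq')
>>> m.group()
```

'e11eirl46.551'

Pattern: one or more of one of [re1i] (lazy); then one or more of a word character, then one or more of a digit (captured); then zero or more of a non-digit (lazy), then one or more of a character in [1-5] (captured).
Unlike `match`, `search` isn't anchored — it looks for the pattern anywhere in the string.
The match spans [2:15] → 'e11eirl46.551'.
Captured: group 1 = '11eirl46', group 2 = '.551'.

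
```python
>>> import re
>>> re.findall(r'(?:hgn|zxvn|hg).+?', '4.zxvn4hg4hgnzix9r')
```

Alternation isn't longest-match — the leftmost alternative that fits at this position is chosen.
Matches: at [2:7] → 'zxvn4'; at [7:10] → 'hg4'; at [10:14] → 'hgnz'.
No capturing groups, so `findall` returns the 3 full match strings.

['zxvn4', 'hg4', 'hgnz']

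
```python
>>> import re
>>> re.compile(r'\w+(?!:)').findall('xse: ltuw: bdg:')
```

['xs', 'ltu', 'bd']

A negative assertion filters positions out without eating any characters.
Walking the string: at [0:2] → 'xs'; at [5:8] → 'ltu'; at [11:13] → 'bd'.
No capturing groups, so `findall` returns the 3 full match strings.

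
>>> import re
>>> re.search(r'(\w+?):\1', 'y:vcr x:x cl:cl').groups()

('x',)

After group 1 captures some text, `\1` only succeeds where that same text appears again.
`re.search` tries every starting position until one works.
The match spans [6:9] → 'x:x'.
Captured: group 1 = 'x'.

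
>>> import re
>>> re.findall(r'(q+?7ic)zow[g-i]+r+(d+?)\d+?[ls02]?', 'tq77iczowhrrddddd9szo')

With 2 capturing groups, `findall` returns a 2-tuple per match.
Nothing in the string satisfies the pattern, so the list is empty.

[]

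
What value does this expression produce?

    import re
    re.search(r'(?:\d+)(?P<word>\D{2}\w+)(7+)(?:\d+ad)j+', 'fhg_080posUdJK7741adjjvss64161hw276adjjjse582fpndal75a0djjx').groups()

The match spans [4:40] → '080posUdJK7741adjjvss64161hw276adjjj'.
Captured: group 1 = 'posUdJK7741adjjvss64161hw2', group 2 = '7'.

('posUdJK7741adjjvss64161hw2', '7')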